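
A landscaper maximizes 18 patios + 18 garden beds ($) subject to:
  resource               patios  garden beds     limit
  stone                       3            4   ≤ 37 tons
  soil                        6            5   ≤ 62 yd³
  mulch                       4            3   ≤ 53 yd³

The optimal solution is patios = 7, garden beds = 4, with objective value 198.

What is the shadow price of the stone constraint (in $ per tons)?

2

Check each constraint at x*: stone 37/37 (tight); soil 62/62 (tight); mulch 40/53 (slack 13).
By complementary slackness, y = 0 for the non-binding constraint.
Dual feasibility on the basic columns requires 3·y_stone + 6·y_soil = 18, 4·y_stone + 5·y_soil = 18.
Solving: y_stone = 2, y_soil = 2.
Shadow price of stone = 2.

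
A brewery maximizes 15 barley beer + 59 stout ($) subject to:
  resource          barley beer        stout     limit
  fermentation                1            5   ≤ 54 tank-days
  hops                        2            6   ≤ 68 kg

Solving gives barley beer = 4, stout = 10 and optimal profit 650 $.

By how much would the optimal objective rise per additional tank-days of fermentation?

At the optimum: fermentation uses 54 of 54 (binding); hops uses 68 of 68 (binding).
Dual feasibility on the basic columns requires 1·y_fermentation + 2·y_hops = 15, 5·y_fermentation + 6·y_hops = 59.
→ y_fermentation = 7 and y_hops = 4.
Shadow price of fermentation = 7.

7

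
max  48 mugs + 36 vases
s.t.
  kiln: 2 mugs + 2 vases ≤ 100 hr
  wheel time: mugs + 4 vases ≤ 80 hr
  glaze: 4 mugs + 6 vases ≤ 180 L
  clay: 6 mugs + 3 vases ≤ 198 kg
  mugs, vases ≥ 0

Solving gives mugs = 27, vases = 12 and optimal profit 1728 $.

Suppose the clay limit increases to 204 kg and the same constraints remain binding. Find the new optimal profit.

1764

Check each constraint at x*: kiln 78/100 (slack 22); wheel time 75/80 (slack 5); glaze 180/180 (tight); clay 198/198 (tight).
By complementary slackness, y = 0 for the non-binding constraints.
From A_Bᵀ y = c: 4·y_glaze + 6·y_clay = 48; 6·y_glaze + 3·y_clay = 36.
Solving: y_glaze = 3, y_clay = 6.
Δz = y_clay·Δb = 6 × (6) = 36, so new z* = 1728 + 36 = 1764.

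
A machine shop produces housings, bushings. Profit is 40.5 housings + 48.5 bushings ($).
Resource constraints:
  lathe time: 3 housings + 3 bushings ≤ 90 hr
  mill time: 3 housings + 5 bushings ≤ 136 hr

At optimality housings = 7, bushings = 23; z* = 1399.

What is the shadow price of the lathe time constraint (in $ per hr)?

At the optimum: lathe time uses 90 of 90 (binding); mill time uses 136 of 136 (binding).
From A_Bᵀ y = c: 3·y_lathe time + 3·y_mill time = 40.5; 3·y_lathe time + 5·y_mill time = 48.5.
Solving: y_lathe time = 9.5, y_mill time = 4.
Shadow price of lathe time = 9.5.

9.5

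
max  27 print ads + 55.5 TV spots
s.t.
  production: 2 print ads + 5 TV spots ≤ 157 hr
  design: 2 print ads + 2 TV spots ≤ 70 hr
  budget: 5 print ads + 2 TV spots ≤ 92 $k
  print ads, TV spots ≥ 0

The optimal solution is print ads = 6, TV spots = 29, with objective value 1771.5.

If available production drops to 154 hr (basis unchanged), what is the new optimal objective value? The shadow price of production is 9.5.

Δb = -3, so new z* = 1771.5 + (9.5)·(-3) = 1771.5 − 28.5 = 1743.

1743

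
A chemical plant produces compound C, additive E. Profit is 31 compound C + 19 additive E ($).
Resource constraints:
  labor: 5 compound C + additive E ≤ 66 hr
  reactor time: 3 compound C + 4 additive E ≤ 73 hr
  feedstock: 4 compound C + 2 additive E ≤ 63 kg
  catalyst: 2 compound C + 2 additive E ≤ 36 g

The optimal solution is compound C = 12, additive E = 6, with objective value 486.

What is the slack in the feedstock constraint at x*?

feedstock used = 4·12 + 2·6 = 60; slack = 63 − 60 = 3.

3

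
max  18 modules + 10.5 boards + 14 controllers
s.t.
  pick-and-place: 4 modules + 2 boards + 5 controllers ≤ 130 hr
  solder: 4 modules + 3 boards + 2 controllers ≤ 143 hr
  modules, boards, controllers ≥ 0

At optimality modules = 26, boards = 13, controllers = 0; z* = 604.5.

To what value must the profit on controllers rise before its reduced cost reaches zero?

Both pick-and-place and solder are binding at x*.
Dual feasibility on the basic columns requires 4·y_pick-and-place + 4·y_solder = 18, 2·y_pick-and-place + 3·y_solder = 10.5.
This yields shadow prices y_pick-and-place = 3, y_solder = 1.5.
controllers enters the basis when its profit ≥ yᵀa₃ = 3·5 + 1.5·2 = 18.

18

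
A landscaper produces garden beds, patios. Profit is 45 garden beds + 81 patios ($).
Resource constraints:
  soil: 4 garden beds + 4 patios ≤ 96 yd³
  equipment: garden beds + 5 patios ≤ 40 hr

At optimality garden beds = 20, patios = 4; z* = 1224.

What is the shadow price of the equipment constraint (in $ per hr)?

9

Both soil and equipment are binding at x*.
From A_Bᵀ y = c: 4·y_soil + 1·y_equipment = 45; 4·y_soil + 5·y_equipment = 81.
This yields shadow prices y_soil = 9, y_equipment = 9.
Shadow price of equipment = 9.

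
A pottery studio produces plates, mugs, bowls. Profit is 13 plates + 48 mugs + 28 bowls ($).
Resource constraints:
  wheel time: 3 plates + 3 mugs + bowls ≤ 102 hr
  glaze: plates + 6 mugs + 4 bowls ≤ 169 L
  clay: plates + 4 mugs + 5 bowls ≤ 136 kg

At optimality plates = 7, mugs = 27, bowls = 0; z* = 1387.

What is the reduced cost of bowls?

-2

At the optimum: wheel time uses 102 of 102 (binding); glaze uses 169 of 169 (binding); clay uses 115 of 136 (slack = 21).
Since clay is not tight, its dual is 0.
From A_Bᵀ y = c: 3·y_wheel time + 1·y_glaze = 13; 3·y_wheel time + 6·y_glaze = 48.
This yields shadow prices y_wheel time = 2, y_glaze = 7.
Reduced cost of bowls: c₃ − yᵀa₃ = 28 − (2·1 + 7·4) = 28 − 30 = -2.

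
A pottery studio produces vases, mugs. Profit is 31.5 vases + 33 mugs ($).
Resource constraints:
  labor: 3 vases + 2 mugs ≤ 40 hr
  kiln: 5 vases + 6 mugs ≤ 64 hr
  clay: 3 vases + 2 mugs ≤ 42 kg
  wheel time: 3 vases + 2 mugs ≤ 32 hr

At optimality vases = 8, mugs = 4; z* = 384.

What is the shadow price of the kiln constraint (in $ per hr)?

4.5

Check each constraint at x*: labor 32/40 (slack 8); kiln 64/64 (tight); clay 32/42 (slack 10); wheel time 32/32 (tight).
Since labor, clay are not tight, their duals are 0.
The binding rows give the dual system: 5·y_kiln + 3·y_wheel time = 31.5 and 6·y_kiln + 2·y_wheel time = 33.
→ y_kiln = 4.5 and y_wheel time = 3.
Shadow price of kiln = 4.5.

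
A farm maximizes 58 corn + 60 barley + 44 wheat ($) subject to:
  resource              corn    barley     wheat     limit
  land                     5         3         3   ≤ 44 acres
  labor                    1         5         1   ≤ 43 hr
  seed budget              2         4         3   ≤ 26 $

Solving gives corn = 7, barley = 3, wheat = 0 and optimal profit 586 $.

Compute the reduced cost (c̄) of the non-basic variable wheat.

Check each constraint at x*: land 44/44 (tight); labor 22/43 (slack 21); seed budget 26/26 (tight).
By complementary slackness, y = 0 for the non-binding constraint.
From A_Bᵀ y = c: 5·y_land + 2·y_seed budget = 58; 3·y_land + 4·y_seed budget = 60.
→ y_land = 8 and y_seed budget = 9.
Reduced cost of wheat: c₃ − yᵀa₃ = 44 − (8·3 + 9·3) = 44 − 51 = -7.

-7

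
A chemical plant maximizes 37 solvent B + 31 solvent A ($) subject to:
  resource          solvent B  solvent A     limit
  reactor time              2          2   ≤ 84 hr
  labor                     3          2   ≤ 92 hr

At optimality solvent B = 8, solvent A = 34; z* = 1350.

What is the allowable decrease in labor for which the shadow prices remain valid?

8

Binding constraints: reactor time, labor. The basis is B = [[2,2],[3,2]] with det -2.
Per unit decrease in labor, x* moves by d = (-1, 1).
The basis stays optimal until solvent B reaches 0; allowable decrease = 8 hr.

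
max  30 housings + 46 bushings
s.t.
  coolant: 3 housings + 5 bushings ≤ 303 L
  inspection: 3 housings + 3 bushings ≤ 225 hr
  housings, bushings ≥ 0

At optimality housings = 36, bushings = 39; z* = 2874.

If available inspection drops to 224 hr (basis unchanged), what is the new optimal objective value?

2872

At the optimum: coolant uses 303 of 303 (binding); inspection uses 225 of 225 (binding).
From A_Bᵀ y = c: 3·y_coolant + 3·y_inspection = 30; 5·y_coolant + 3·y_inspection = 46.
→ y_coolant = 8 and y_inspection = 2.
Δz = y_inspection·Δb = 2 × (-1) = -2, so new z* = 2874 − 2 = 2872.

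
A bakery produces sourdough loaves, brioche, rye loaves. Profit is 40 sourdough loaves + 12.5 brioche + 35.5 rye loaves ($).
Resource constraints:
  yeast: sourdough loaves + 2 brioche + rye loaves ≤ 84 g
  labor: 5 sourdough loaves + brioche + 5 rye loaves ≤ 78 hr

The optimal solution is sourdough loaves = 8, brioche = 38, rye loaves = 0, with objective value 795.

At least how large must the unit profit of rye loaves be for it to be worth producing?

Both yeast and labor are binding at x*.
Dual feasibility on the basic columns requires 1·y_yeast + 5·y_labor = 40, 2·y_yeast + 1·y_labor = 12.5.
This yields shadow prices y_yeast = 2.5, y_labor = 7.5.
rye loaves enters the basis when its profit ≥ yᵀa₃ = 2.5·1 + 7.5·5 = 40.

40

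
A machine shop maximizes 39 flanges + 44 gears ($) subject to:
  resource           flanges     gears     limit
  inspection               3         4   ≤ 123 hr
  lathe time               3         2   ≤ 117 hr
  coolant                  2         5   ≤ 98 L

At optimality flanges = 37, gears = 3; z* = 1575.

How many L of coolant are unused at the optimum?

coolant used = 2·37 + 5·3 = 89; slack = 98 − 89 = 9.

9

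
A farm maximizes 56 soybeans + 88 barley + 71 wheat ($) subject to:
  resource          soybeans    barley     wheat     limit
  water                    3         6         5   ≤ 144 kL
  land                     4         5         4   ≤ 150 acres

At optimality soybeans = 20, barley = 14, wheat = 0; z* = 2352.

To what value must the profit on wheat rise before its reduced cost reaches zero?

72

At the optimum: water uses 144 of 144 (binding); land uses 150 of 150 (binding).
From A_Bᵀ y = c: 3·y_water + 4·y_land = 56; 6·y_water + 5·y_land = 88.
Solving: y_water = 8, y_land = 8.
wheat enters the basis when its profit ≥ yᵀa₃ = 8·5 + 8·4 = 72.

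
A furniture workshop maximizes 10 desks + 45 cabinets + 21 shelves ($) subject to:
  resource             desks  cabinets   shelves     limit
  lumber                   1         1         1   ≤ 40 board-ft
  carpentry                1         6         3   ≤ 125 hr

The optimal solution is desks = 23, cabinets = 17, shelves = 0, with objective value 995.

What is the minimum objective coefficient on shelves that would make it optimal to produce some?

24

Check each constraint at x*: lumber 40/40 (tight); carpentry 125/125 (tight).
Dual feasibility on the basic columns requires 1·y_lumber + 1·y_carpentry = 10, 1·y_lumber + 6·y_carpentry = 45.
→ y_lumber = 3 and y_carpentry = 7.
shelves enters the basis when its profit ≥ yᵀa₃ = 3·1 + 7·3 = 24.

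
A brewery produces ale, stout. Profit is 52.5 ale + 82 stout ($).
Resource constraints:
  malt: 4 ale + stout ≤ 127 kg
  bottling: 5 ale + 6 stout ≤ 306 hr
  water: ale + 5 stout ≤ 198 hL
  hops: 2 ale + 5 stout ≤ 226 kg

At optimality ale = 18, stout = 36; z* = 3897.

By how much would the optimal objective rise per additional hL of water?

At the optimum: malt uses 108 of 127 (slack = 19); bottling uses 306 of 306 (binding); water uses 198 of 198 (binding); hops uses 216 of 226 (slack = 10).
Since malt, hops are not tight, their duals are 0.
The binding rows give the dual system: 5·y_bottling + 1·y_water = 52.5 and 6·y_bottling + 5·y_water = 82.
Solving: y_bottling = 9.5, y_water = 5.
Shadow price of water = 5.

5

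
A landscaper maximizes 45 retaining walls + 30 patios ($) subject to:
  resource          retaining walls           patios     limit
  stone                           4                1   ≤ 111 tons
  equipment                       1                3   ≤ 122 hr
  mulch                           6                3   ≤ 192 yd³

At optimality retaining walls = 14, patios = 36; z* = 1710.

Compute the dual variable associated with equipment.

3

Check each constraint at x*: stone 92/111 (slack 19); equipment 122/122 (tight); mulch 192/192 (tight).
By complementary slackness, y = 0 for the non-binding constraint.
From A_Bᵀ y = c: 1·y_equipment + 6·y_mulch = 45; 3·y_equipment + 3·y_mulch = 30.
This yields shadow prices y_equipment = 3, y_mulch = 7.
Shadow price of equipment = 3.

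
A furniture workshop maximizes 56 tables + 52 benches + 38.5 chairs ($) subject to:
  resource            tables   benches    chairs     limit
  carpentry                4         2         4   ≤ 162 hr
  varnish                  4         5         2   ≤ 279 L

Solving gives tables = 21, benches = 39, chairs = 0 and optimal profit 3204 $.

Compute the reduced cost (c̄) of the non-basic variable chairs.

Check each constraint at x*: carpentry 162/162 (tight); varnish 279/279 (tight).
The binding rows give the dual system: 4·y_carpentry + 4·y_varnish = 56 and 2·y_carpentry + 5·y_varnish = 52.
This yields shadow prices y_carpentry = 6, y_varnish = 8.
Reduced cost of chairs: c₃ − yᵀa₃ = 38.5 − (6·4 + 8·2) = 38.5 − 40 = -1.5.

-1.5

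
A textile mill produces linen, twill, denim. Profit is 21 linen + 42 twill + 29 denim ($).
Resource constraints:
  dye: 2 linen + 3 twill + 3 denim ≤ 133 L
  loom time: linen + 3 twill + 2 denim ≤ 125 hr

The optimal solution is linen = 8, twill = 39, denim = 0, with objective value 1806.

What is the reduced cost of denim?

-6

Check each constraint at x*: dye 133/133 (tight); loom time 125/125 (tight).
The binding rows give the dual system: 2·y_dye + 1·y_loom time = 21 and 3·y_dye + 3·y_loom time = 42.
Solving: y_dye = 7, y_loom time = 7.
Reduced cost of denim: c₃ − yᵀa₃ = 29 − (7·3 + 7·2) = 29 − 35 = -6.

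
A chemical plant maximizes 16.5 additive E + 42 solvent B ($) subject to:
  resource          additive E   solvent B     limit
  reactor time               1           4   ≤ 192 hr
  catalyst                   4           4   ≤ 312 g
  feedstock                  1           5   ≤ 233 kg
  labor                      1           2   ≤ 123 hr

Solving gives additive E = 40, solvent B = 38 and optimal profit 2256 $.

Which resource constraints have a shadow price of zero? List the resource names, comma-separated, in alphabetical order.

feedstock, labor

reactor time: 192/192 (binding)
catalyst: 312/312 (binding)
feedstock: 230/233 (slack 3)
labor: 116/123 (slack 7)
By complementary slackness, a constraint with positive slack has shadow price 0 → feedstock, labor.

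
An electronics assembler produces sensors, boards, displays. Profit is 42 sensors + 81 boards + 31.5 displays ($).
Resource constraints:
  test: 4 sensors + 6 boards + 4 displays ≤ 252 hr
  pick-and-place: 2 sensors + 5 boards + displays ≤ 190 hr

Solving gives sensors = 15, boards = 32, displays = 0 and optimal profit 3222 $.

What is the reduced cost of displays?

-1.5

Check each constraint at x*: test 252/252 (tight); pick-and-place 190/190 (tight).
From A_Bᵀ y = c: 4·y_test + 2·y_pick-and-place = 42; 6·y_test + 5·y_pick-and-place = 81.
Solving: y_test = 6, y_pick-and-place = 9.
Reduced cost of displays: c₃ − yᵀa₃ = 31.5 − (6·4 + 9·1) = 31.5 − 33 = -1.5.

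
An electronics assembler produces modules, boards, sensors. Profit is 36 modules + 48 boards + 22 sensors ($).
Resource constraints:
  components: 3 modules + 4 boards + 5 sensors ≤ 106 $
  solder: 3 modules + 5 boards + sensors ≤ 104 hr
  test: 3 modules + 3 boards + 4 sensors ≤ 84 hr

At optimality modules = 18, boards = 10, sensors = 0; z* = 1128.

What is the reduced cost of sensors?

Check each constraint at x*: components 94/106 (slack 12); solder 104/104 (tight); test 84/84 (tight).
Since components is not tight, its dual is 0.
The binding rows give the dual system: 3·y_solder + 3·y_test = 36 and 5·y_solder + 3·y_test = 48.
→ y_solder = 6 and y_test = 6.
Reduced cost of sensors: c₃ − yᵀa₃ = 22 − (6·1 + 6·4) = 22 − 30 = -8.

-8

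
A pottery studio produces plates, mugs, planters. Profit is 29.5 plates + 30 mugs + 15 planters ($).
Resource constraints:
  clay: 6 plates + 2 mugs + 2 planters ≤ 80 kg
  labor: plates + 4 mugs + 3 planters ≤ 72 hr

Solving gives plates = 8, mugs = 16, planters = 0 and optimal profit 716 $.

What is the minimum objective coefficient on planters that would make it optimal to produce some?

24.5

Check each constraint at x*: clay 80/80 (tight); labor 72/72 (tight).
From A_Bᵀ y = c: 6·y_clay + 1·y_labor = 29.5; 2·y_clay + 4·y_labor = 30.
This yields shadow prices y_clay = 4, y_labor = 5.5.
planters enters the basis when its profit ≥ yᵀa₃ = 4·2 + 5.5·3 = 24.5.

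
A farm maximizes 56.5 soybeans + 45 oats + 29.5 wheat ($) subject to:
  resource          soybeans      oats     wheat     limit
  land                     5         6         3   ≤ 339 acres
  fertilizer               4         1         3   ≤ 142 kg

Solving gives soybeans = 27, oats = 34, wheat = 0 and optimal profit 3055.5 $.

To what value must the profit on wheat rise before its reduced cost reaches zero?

37.5

At the optimum: land uses 339 of 339 (binding); fertilizer uses 142 of 142 (binding).
Dual feasibility on the basic columns requires 5·y_land + 4·y_fertilizer = 56.5, 6·y_land + 1·y_fertilizer = 45.
This yields shadow prices y_land = 6.5, y_fertilizer = 6.
wheat enters the basis when its profit ≥ yᵀa₃ = 6.5·3 + 6·3 = 37.5.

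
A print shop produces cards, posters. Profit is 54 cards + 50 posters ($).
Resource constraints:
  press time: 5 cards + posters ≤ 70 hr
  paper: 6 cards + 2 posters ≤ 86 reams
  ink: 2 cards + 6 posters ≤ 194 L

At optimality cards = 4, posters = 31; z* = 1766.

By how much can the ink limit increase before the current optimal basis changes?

Binding constraints: paper, ink. The basis is B = [[6,2],[2,6]] with det 32.
Per unit increase in ink, x* moves by d = (-0.0625, 0.1875).
The basis stays optimal until cards reaches 0; allowable increase = 64 L.

64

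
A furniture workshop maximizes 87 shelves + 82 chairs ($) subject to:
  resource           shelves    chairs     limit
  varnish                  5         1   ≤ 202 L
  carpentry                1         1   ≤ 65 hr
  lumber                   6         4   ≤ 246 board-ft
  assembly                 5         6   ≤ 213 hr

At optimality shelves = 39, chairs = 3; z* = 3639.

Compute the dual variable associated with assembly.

9

At the optimum: varnish uses 198 of 202 (slack = 4); carpentry uses 42 of 65 (slack = 23); lumber uses 246 of 246 (binding); assembly uses 213 of 213 (binding).
Slack constraints have shadow price 0 (complementary slackness).
From A_Bᵀ y = c: 6·y_lumber + 5·y_assembly = 87; 4·y_lumber + 6·y_assembly = 82.
This yields shadow prices y_lumber = 7, y_assembly = 9.
Shadow price of assembly = 9.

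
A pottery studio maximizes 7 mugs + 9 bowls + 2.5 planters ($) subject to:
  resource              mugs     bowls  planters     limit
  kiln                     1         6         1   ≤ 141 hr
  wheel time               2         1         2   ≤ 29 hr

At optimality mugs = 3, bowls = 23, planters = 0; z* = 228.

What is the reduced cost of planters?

At the optimum: kiln uses 141 of 141 (binding); wheel time uses 29 of 29 (binding).
From A_Bᵀ y = c: 1·y_kiln + 2·y_wheel time = 7; 6·y_kiln + 1·y_wheel time = 9.
This yields shadow prices y_kiln = 1, y_wheel time = 3.
Reduced cost of planters: c₃ − yᵀa₃ = 2.5 − (1·1 + 3·2) = 2.5 − 7 = -4.5.

-4.5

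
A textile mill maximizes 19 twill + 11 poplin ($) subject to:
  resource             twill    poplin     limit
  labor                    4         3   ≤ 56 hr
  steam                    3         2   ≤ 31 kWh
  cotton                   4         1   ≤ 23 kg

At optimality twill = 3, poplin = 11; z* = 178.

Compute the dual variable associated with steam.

At the optimum: labor uses 45 of 56 (slack = 11); steam uses 31 of 31 (binding); cotton uses 23 of 23 (binding).
By complementary slackness, y = 0 for the non-binding constraint.
Dual feasibility on the basic columns requires 3·y_steam + 4·y_cotton = 19, 2·y_steam + 1·y_cotton = 11.
This yields shadow prices y_steam = 5, y_cotton = 1.
Shadow price of steam = 5.

5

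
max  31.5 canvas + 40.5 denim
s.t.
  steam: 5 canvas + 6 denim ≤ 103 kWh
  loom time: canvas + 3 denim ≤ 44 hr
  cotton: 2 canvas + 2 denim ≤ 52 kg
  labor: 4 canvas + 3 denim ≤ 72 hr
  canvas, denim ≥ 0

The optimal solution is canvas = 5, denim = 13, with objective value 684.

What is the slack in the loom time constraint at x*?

loom time used = 1·5 + 3·13 = 44; slack = 44 − 44 = 0.

0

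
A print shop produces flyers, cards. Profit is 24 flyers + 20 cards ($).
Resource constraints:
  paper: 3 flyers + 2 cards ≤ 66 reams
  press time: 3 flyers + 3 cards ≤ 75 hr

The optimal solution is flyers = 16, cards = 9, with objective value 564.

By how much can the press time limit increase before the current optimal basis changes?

Binding constraints: paper, press time. The basis is B = [[3,2],[3,3]] with det 3.
Per unit increase in press time, x* moves by d = (-0.6667, 1).
The basis stays optimal until flyers reaches 0; allowable increase = 24 hr.

24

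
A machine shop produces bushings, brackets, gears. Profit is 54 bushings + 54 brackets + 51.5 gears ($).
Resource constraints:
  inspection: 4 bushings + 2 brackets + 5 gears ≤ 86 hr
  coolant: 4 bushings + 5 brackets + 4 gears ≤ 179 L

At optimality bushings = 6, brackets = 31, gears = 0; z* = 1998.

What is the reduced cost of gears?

-7

At the optimum: inspection uses 86 of 86 (binding); coolant uses 179 of 179 (binding).
The binding rows give the dual system: 4·y_inspection + 4·y_coolant = 54 and 2·y_inspection + 5·y_coolant = 54.
→ y_inspection = 4.5 and y_coolant = 9.
Reduced cost of gears: c₃ − yᵀa₃ = 51.5 − (4.5·5 + 9·4) = 51.5 − 58.5 = -7.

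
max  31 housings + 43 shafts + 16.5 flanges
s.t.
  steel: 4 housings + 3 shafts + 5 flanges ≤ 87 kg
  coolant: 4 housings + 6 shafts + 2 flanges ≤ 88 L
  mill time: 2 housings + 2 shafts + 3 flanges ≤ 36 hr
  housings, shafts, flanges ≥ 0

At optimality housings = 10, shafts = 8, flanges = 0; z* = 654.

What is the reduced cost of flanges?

-6

Binding: coolant and mill time. Non-binding: steel (23 unused).
Slack constraints have shadow price 0 (complementary slackness).
The binding rows give the dual system: 4·y_coolant + 2·y_mill time = 31 and 6·y_coolant + 2·y_mill time = 43.
This yields shadow prices y_coolant = 6, y_mill time = 3.5.
Reduced cost of flanges: c₃ − yᵀa₃ = 16.5 − (6·2 + 3.5·3) = 16.5 − 22.5 = -6.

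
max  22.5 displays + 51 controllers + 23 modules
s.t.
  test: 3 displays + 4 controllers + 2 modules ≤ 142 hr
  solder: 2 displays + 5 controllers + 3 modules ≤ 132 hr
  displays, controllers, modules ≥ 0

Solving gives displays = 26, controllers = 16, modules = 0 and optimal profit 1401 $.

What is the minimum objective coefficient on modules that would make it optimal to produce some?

30

At the optimum: test uses 142 of 142 (binding); solder uses 132 of 132 (binding).
The binding rows give the dual system: 3·y_test + 2·y_solder = 22.5 and 4·y_test + 5·y_solder = 51.
Solving: y_test = 1.5, y_solder = 9.
modules enters the basis when its profit ≥ yᵀa₃ = 1.5·2 + 9·3 = 30.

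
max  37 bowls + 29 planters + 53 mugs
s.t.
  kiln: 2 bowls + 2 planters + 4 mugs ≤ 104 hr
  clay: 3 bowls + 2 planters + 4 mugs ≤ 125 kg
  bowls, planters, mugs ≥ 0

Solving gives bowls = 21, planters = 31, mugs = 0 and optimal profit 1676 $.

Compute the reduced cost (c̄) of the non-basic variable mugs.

Check each constraint at x*: kiln 104/104 (tight); clay 125/125 (tight).
Dual feasibility on the basic columns requires 2·y_kiln + 3·y_clay = 37, 2·y_kiln + 2·y_clay = 29.
Solving: y_kiln = 6.5, y_clay = 8.
Reduced cost of mugs: c₃ − yᵀa₃ = 53 − (6.5·4 + 8·4) = 53 − 58 = -5.

-5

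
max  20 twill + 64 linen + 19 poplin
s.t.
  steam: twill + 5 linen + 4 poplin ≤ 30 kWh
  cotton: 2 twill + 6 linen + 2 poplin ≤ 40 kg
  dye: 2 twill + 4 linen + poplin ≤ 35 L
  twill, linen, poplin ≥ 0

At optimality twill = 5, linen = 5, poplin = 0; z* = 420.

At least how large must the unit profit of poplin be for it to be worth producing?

At the optimum: steam uses 30 of 30 (binding); cotton uses 40 of 40 (binding); dye uses 30 of 35 (slack = 5).
Slack constraints have shadow price 0 (complementary slackness).
Dual feasibility on the basic columns requires 1·y_steam + 2·y_cotton = 20, 5·y_steam + 6·y_cotton = 64.
This yields shadow prices y_steam = 2, y_cotton = 9.
poplin enters the basis when its profit ≥ yᵀa₃ = 2·4 + 9·2 = 26.

26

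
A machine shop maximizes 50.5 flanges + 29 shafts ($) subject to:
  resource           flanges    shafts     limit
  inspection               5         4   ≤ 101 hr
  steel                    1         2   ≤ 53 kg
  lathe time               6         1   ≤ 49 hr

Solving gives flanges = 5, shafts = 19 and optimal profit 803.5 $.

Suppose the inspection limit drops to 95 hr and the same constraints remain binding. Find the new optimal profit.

764.5

At the optimum: inspection uses 101 of 101 (binding); steel uses 43 of 53 (slack = 10); lathe time uses 49 of 49 (binding).
Slack constraints have shadow price 0 (complementary slackness).
From A_Bᵀ y = c: 5·y_inspection + 6·y_lathe time = 50.5; 4·y_inspection + 1·y_lathe time = 29.
This yields shadow prices y_inspection = 6.5, y_lathe time = 3.
Δz = y_inspection·Δb = 6.5 × (-6) = -39, so new z* = 803.5 − 39 = 764.5.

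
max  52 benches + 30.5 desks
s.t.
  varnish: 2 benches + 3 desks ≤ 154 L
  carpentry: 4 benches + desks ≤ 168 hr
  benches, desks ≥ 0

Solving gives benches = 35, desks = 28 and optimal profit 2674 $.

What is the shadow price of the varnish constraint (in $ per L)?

At the optimum: varnish uses 154 of 154 (binding); carpentry uses 168 of 168 (binding).
Dual feasibility on the basic columns requires 2·y_varnish + 4·y_carpentry = 52, 3·y_varnish + 1·y_carpentry = 30.5.
This yields shadow prices y_varnish = 7, y_carpentry = 9.5.
Shadow price of varnish = 7.

7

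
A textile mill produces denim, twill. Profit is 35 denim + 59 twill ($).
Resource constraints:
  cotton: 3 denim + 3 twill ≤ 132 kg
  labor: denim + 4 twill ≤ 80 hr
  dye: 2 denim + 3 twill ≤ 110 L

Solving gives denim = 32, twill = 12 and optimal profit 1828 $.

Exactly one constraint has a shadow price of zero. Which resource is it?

dye

cotton: 132/132 (binding)
labor: 80/80 (binding)
dye: 100/110 (slack 10)
By complementary slackness, a constraint with positive slack has shadow price 0 → dye.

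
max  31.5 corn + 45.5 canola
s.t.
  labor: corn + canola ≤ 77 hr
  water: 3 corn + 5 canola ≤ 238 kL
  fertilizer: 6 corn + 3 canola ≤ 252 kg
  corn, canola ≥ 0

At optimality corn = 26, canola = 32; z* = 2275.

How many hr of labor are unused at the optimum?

19

labor used = 1·26 + 1·32 = 58; slack = 77 − 58 = 19.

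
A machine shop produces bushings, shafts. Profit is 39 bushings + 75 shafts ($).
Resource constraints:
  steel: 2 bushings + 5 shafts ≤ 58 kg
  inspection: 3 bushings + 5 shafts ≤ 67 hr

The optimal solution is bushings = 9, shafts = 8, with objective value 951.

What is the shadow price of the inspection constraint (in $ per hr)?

9

At the optimum: steel uses 58 of 58 (binding); inspection uses 67 of 67 (binding).
From A_Bᵀ y = c: 2·y_steel + 3·y_inspection = 39; 5·y_steel + 5·y_inspection = 75.
This yields shadow prices y_steel = 6, y_inspection = 9.
Shadow price of inspection = 9.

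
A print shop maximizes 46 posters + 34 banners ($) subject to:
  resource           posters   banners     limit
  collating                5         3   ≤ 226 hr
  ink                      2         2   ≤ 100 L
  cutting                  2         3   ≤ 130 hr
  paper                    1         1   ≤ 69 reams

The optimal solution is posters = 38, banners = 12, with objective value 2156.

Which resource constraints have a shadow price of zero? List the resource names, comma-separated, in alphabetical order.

collating: 226/226 (binding)
ink: 100/100 (binding)
cutting: 112/130 (slack 18)
paper: 50/69 (slack 19)
By complementary slackness, a constraint with positive slack has shadow price 0 → cutting, paper.

cutting, paper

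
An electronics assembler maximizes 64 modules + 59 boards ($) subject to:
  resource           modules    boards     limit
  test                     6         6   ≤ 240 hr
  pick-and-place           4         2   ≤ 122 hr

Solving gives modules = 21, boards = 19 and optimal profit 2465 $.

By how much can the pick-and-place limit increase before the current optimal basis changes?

Binding constraints: test, pick-and-place. The basis is B = [[6,6],[4,2]] with det -12.
Per unit increase in pick-and-place, x* moves by d = (0.5, -0.5).
The basis stays optimal until boards reaches 0; allowable increase = 38 hr.

38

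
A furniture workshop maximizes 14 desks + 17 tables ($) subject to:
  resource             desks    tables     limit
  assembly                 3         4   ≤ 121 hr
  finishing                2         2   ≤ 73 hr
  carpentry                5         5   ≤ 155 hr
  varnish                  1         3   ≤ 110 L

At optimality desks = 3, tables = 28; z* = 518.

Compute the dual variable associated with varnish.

At the optimum: assembly uses 121 of 121 (binding); finishing uses 62 of 73 (slack = 11); carpentry uses 155 of 155 (binding); varnish uses 87 of 110 (slack = 23).
Since finishing, varnish are not tight, their duals are 0.
From A_Bᵀ y = c: 3·y_assembly + 5·y_carpentry = 14; 4·y_assembly + 5·y_carpentry = 17.
→ y_assembly = 3 and y_carpentry = 1.
Shadow price of varnish = 0.

0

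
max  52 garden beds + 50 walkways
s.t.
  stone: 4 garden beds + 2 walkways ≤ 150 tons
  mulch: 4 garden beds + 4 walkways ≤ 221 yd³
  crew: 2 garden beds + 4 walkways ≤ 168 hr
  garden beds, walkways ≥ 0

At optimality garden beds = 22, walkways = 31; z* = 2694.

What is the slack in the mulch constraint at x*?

mulch used = 4·22 + 4·31 = 212; slack = 221 − 212 = 9.

9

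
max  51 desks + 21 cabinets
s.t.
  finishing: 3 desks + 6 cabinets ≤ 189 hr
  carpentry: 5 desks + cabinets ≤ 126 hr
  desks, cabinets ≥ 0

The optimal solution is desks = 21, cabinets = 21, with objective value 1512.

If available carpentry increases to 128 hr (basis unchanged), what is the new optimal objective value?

1530

Check each constraint at x*: finishing 189/189 (tight); carpentry 126/126 (tight).
Dual feasibility on the basic columns requires 3·y_finishing + 5·y_carpentry = 51, 6·y_finishing + 1·y_carpentry = 21.
This yields shadow prices y_finishing = 2, y_carpentry = 9.
Δz = y_carpentry·Δb = 9 × (2) = 18, so new z* = 1512 + 18 = 1530.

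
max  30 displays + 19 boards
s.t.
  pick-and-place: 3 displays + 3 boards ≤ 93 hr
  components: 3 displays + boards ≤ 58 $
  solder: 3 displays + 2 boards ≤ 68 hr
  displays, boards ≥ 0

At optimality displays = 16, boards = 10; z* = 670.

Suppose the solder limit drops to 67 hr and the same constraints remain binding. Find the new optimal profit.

At the optimum: pick-and-place uses 78 of 93 (slack = 15); components uses 58 of 58 (binding); solder uses 68 of 68 (binding).
Since pick-and-place is not tight, its dual is 0.
Dual feasibility on the basic columns requires 3·y_components + 3·y_solder = 30, 1·y_components + 2·y_solder = 19.
→ y_components = 1 and y_solder = 9.
Δz = y_solder·Δb = 9 × (-1) = -9, so new z* = 670 − 9 = 661.

661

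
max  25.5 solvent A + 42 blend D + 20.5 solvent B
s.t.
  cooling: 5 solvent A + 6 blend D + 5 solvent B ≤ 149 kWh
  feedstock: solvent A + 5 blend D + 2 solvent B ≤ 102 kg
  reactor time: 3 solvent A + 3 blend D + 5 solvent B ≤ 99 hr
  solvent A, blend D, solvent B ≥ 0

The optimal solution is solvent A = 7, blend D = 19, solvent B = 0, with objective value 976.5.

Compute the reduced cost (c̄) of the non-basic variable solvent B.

-8

Binding: cooling and feedstock. Non-binding: reactor time (21 unused).
By complementary slackness, y = 0 for the non-binding constraint.
Dual feasibility on the basic columns requires 5·y_cooling + 1·y_feedstock = 25.5, 6·y_cooling + 5·y_feedstock = 42.
This yields shadow prices y_cooling = 4.5, y_feedstock = 3.
Reduced cost of solvent B: c₃ − yᵀa₃ = 20.5 − (4.5·5 + 3·2) = 20.5 − 28.5 = -8.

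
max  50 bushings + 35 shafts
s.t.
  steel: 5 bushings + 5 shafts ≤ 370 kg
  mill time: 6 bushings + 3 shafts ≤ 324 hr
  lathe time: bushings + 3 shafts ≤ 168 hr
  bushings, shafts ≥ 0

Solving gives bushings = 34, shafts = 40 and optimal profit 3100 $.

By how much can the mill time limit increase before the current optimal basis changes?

Binding constraints: steel, mill time. The basis is B = [[5,5],[6,3]] with det -15.
Per unit increase in mill time, x* moves by d = (0.3333, -0.3333).
The basis stays optimal until shafts reaches 0; allowable increase = 120 hr.

120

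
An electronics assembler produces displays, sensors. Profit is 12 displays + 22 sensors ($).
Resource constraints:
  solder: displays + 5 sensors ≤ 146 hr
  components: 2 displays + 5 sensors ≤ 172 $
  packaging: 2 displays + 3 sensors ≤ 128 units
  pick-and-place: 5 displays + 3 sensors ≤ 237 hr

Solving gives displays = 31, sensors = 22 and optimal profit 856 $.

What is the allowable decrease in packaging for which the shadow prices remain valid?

4

Binding constraints: components, packaging. The basis is B = [[2,5],[2,3]] with det -4.
Per unit decrease in packaging, x* moves by d = (-1.25, 0.5).
The basis stays optimal until solder becomes binding; allowable decrease = 4 units.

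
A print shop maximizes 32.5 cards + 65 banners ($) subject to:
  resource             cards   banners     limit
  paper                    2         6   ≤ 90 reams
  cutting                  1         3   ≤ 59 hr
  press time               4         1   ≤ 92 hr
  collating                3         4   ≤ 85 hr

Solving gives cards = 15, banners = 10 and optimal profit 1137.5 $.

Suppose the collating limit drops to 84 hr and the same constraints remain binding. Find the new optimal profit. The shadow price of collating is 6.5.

1131

Δb = -1, so new z* = 1137.5 + (6.5)·(-1) = 1137.5 − 6.5 = 1131.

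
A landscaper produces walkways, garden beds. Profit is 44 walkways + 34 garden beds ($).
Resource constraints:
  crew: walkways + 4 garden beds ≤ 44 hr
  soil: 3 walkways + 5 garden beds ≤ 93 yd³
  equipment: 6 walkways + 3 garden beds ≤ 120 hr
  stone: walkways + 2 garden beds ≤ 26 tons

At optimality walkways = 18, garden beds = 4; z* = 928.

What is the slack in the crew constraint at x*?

crew used = 1·18 + 4·4 = 34; slack = 44 − 34 = 10.

10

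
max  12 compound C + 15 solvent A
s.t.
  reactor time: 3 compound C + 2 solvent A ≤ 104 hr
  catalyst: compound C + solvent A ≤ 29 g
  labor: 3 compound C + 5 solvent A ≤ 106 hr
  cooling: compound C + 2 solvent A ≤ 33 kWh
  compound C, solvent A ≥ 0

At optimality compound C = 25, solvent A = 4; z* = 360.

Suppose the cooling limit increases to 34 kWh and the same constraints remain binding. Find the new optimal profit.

363

Check each constraint at x*: reactor time 83/104 (slack 21); catalyst 29/29 (tight); labor 95/106 (slack 11); cooling 33/33 (tight).
By complementary slackness, y = 0 for the non-binding constraints.
From A_Bᵀ y = c: 1·y_catalyst + 1·y_cooling = 12; 1·y_catalyst + 2·y_cooling = 15.
→ y_catalyst = 9 and y_cooling = 3.
Δz = y_cooling·Δb = 3 × (1) = 3, so new z* = 360 + 3 = 363.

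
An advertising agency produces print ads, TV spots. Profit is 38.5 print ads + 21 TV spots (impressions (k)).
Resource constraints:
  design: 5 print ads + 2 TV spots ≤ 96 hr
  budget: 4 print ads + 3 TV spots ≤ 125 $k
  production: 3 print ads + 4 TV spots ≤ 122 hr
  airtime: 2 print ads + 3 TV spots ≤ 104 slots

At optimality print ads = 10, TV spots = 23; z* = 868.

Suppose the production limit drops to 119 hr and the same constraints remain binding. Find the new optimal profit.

862

Binding: design and production. Non-binding: budget (16 unused), airtime (15 unused).
Since budget, airtime are not tight, their duals are 0.
The binding rows give the dual system: 5·y_design + 3·y_production = 38.5 and 2·y_design + 4·y_production = 21.
→ y_design = 6.5 and y_production = 2.
Δz = y_production·Δb = 2 × (-3) = -6, so new z* = 868 − 6 = 862.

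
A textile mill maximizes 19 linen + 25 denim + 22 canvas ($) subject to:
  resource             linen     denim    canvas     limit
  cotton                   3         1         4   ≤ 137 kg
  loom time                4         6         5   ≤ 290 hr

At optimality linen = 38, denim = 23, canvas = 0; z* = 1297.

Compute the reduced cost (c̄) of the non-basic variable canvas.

Both cotton and loom time are binding at x*.
From A_Bᵀ y = c: 3·y_cotton + 4·y_loom time = 19; 1·y_cotton + 6·y_loom time = 25.
This yields shadow prices y_cotton = 1, y_loom time = 4.
Reduced cost of canvas: c₃ − yᵀa₃ = 22 − (1·4 + 4·5) = 22 − 24 = -2.

-2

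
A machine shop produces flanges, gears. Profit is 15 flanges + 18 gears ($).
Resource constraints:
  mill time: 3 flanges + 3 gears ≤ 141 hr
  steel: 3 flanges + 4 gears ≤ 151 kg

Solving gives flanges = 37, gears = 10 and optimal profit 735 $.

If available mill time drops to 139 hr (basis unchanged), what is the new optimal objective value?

Check each constraint at x*: mill time 141/141 (tight); steel 151/151 (tight).
Dual feasibility on the basic columns requires 3·y_mill time + 3·y_steel = 15, 3·y_mill time + 4·y_steel = 18.
Solving: y_mill time = 2, y_steel = 3.
Δz = y_mill time·Δb = 2 × (-2) = -4, so new z* = 735 − 4 = 731.

731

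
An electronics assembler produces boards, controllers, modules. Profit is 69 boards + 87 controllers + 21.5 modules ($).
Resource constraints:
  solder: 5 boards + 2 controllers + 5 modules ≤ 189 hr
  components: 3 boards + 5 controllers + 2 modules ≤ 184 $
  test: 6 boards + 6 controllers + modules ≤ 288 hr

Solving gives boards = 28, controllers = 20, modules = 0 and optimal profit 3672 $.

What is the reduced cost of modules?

Binding: components and test. Non-binding: solder (9 unused).
Since solder is not tight, its dual is 0.
From A_Bᵀ y = c: 3·y_components + 6·y_test = 69; 5·y_components + 6·y_test = 87.
→ y_components = 9 and y_test = 7.
Reduced cost of modules: c₃ − yᵀa₃ = 21.5 − (9·2 + 7·1) = 21.5 − 25 = -3.5.

-3.5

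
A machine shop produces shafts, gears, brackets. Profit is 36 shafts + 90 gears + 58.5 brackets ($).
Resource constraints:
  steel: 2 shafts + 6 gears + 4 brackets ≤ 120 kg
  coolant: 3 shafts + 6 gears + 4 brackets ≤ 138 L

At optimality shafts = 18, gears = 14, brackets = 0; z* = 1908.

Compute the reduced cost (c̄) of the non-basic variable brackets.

-1.5

At the optimum: steel uses 120 of 120 (binding); coolant uses 138 of 138 (binding).
The binding rows give the dual system: 2·y_steel + 3·y_coolant = 36 and 6·y_steel + 6·y_coolant = 90.
This yields shadow prices y_steel = 9, y_coolant = 6.
Reduced cost of brackets: c₃ − yᵀa₃ = 58.5 − (9·4 + 6·4) = 58.5 − 60 = -1.5.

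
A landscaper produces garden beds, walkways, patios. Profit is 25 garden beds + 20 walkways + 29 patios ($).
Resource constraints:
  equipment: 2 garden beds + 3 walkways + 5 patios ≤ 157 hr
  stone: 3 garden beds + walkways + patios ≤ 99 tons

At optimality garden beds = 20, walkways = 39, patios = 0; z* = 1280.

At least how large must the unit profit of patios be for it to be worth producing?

At the optimum: equipment uses 157 of 157 (binding); stone uses 99 of 99 (binding).
Dual feasibility on the basic columns requires 2·y_equipment + 3·y_stone = 25, 3·y_equipment + 1·y_stone = 20.
Solving: y_equipment = 5, y_stone = 5.
patios enters the basis when its profit ≥ yᵀa₃ = 5·5 + 5·1 = 30.

30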